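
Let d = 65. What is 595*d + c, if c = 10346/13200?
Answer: 255260173/6600 ≈ 38676.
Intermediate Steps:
c = 5173/6600 (c = 10346*(1/13200) = 5173/6600 ≈ 0.78379)
595*d + c = 595*65 + 5173/6600 = 38675 + 5173/6600 = 255260173/6600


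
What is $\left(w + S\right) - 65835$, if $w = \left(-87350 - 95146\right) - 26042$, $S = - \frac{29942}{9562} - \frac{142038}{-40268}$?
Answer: $- \frac{26411286304217}{96260654} \approx -2.7437 \cdot 10^{5}$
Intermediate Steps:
$S = \frac{38115725}{96260654}$ ($S = \left(-29942\right) \frac{1}{9562} - - \frac{71019}{20134} = - \frac{14971}{4781} + \frac{71019}{20134} = \frac{38115725}{96260654} \approx 0.39596$)
$w = -208538$ ($w = -182496 - 26042 = -208538$)
$\left(w + S\right) - 65835 = \left(-208538 + \frac{38115725}{96260654}\right) - 65835 = - \frac{20073966148127}{96260654} - 65835 = - \frac{26411286304217}{96260654}$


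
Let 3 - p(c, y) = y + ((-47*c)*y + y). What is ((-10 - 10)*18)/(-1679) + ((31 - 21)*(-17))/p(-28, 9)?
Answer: 4554670/19911261 ≈ 0.22875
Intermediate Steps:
p(c, y) = 3 - 2*y + 47*c*y (p(c, y) = 3 - (y + ((-47*c)*y + y)) = 3 - (y + (-47*c*y + y)) = 3 - (y + (y - 47*c*y)) = 3 - (2*y - 47*c*y) = 3 + (-2*y + 47*c*y) = 3 - 2*y + 47*c*y)
((-10 - 10)*18)/(-1679) + ((31 - 21)*(-17))/p(-28, 9) = ((-10 - 10)*18)/(-1679) + ((31 - 21)*(-17))/(3 - 2*9 + 47*(-28)*9) = -20*18*(-1/1679) + (10*(-17))/(3 - 18 - 11844) = -360*(-1/1679) - 170/(-11859) = 360/1679 - 170*(-1/11859) = 360/1679 + 170/11859 = 4554670/19911261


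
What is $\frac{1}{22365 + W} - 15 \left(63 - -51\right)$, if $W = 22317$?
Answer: $- \frac{76406219}{44682} \approx -1710.0$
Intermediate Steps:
$\frac{1}{22365 + W} - 15 \left(63 - -51\right) = \frac{1}{22365 + 22317} - 15 \left(63 - -51\right) = \frac{1}{44682} - 15 \left(63 + 51\right) = \frac{1}{44682} - 15 \cdot 114 = \frac{1}{44682} - 1710 = - \frac{76406219}{44682}$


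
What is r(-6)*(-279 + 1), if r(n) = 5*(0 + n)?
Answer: 8340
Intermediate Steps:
r(n) = 5*n
r(-6)*(-279 + 1) = (5*(-6))*(-279 + 1) = -30*(-278) = 8340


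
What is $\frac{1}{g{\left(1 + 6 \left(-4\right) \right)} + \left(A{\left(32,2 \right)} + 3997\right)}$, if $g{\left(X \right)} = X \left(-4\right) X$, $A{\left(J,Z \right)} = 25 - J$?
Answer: $\frac{1}{1874} \approx 0.00053362$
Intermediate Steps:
$g{\left(X \right)} = - 4 X^{2}$ ($g{\left(X \right)} = - 4 X X = - 4 X^{2}$)
$\frac{1}{g{\left(1 + 6 \left(-4\right) \right)} + \left(A{\left(32,2 \right)} + 3997\right)} = \frac{1}{- 4 \left(1 + 6 \left(-4\right)\right)^{2} + \left(\left(25 - 32\right) + 3997\right)} = \frac{1}{- 4 \left(1 - 24\right)^{2} + \left(\left(25 - 32\right) + 3997\right)} = \frac{1}{- 4 \left(-23\right)^{2} + \left(-7 + 3997\right)} = \frac{1}{\left(-4\right) 529 + 3990} = \frac{1}{-2116 + 3990} = \frac{1}{1874}$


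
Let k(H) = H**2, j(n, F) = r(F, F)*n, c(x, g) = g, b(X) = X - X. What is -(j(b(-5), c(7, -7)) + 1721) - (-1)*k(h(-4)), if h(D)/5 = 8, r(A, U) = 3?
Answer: -121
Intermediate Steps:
b(X) = 0
j(n, F) = 3*n
h(D) = 40 (h(D) = 5*8 = 40)
-(j(b(-5), c(7, -7)) + 1721) - (-1)*k(h(-4)) = -(3*0 + 1721) - (-1)*40**2 = -(0 + 1721) - (-1)*1600 = -1*1721 - 1*(-1600) = -1721 + 1600 = -121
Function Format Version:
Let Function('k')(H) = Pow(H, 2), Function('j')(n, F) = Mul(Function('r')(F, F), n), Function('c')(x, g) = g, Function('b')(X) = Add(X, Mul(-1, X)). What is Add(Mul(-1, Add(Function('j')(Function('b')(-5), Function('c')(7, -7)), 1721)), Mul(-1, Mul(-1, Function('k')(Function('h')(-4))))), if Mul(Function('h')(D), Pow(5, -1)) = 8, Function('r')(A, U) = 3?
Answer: -121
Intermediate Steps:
Function('b')(X) = 0
Function('j')(n, F) = Mul(3, n)
Function('h')(D) = 40 (Function('h')(D) = Mul(5, 8) = 40)
Add(Mul(-1, Add(Function('j')(Function('b')(-5), Function('c')(7, -7)), 1721)), Mul(-1, Mul(-1, Function('k')(Function('h')(-4))))) = Add(Mul(-1, Add(Mul(3, 0), 1721)), Mul(-1, Mul(-1, Pow(40, 2)))) = Add(Mul(-1, Add(0, 1721)), Mul(-1, Mul(-1, 1600))) = Add(Mul(-1, 1721), Mul(-1, -1600)) = Add(-1721, 1600) = -121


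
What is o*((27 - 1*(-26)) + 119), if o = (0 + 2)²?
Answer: 688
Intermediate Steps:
o = 4 (o = 2² = 4)
o*((27 - 1*(-26)) + 119) = 4*((27 - 1*(-26)) + 119) = 4*((27 + 26) + 119) = 4*(53 + 119) = 4*172 = 688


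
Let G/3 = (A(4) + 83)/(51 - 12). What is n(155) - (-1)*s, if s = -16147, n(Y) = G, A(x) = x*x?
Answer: -209812/13 ≈ -16139.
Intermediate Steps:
A(x) = x**2
G = 99/13 (G = 3*((4**2 + 83)/(51 - 12)) = 3*((16 + 83)/39) = 3*(99*(1/39)) = 3*(33/13) = 99/13 ≈ 7.6154)
n(Y) = 99/13
n(155) - (-1)*s = 99/13 - (-1)*(-16147) = 99/13 - 1*16147 = 99/13 - 16147 = -209812/13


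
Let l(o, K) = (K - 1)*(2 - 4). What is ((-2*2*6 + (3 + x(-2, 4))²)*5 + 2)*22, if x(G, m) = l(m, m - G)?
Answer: 2794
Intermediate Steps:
l(o, K) = 2 - 2*K (l(o, K) = (-1 + K)*(-2) = 2 - 2*K)
x(G, m) = 2 - 2*m + 2*G (x(G, m) = 2 - 2*(m - G) = 2 + (-2*m + 2*G) = 2 - 2*m + 2*G)
((-2*2*6 + (3 + x(-2, 4))²)*5 + 2)*22 = ((-2*2*6 + (3 + (2 - 2*4 + 2*(-2)))²)*5 + 2)*22 = ((-4*6 + (3 + (2 - 8 - 4))²)*5 + 2)*22 = ((-24 + (3 - 10)²)*5 + 2)*22 = ((-24 + (-7)²)*5 + 2)*22 = ((-24 + 49)*5 + 2)*22 = (25*5 + 2)*22 = (125 + 2)*22 = 127*22 = 2794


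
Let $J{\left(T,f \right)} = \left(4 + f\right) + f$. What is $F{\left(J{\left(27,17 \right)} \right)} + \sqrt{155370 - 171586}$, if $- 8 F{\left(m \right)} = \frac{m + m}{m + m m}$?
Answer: $- \frac{1}{156} + 2 i \sqrt{4054} \approx -0.0064103 + 127.34 i$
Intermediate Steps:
$J{\left(T,f \right)} = 4 + 2 f$
$F{\left(m \right)} = - \frac{m}{4 \left(m + m^{2}\right)}$ ($F{\left(m \right)} = - \frac{\left(m + m\right) \frac{1}{m + m m}}{8} = - \frac{2 m \frac{1}{m + m^{2}}}{8} = - \frac{m}{4 \left(m + m^{2}\right)}$)
$F{\left(J{\left(27,17 \right)} \right)} + \sqrt{155370 - 171586} = - \frac{1}{4 + 4 \left(4 + 2 \cdot 17\right)} + \sqrt{155370 - 171586} = - \frac{1}{4 + 4 \left(4 + 34\right)} + \sqrt{-16216} = - \frac{1}{4 + 4 \cdot 38} + 2 i \sqrt{4054} = - \frac{1}{4 + 152} + 2 i \sqrt{4054} = - \frac{1}{156} + 2 i \sqrt{4054}$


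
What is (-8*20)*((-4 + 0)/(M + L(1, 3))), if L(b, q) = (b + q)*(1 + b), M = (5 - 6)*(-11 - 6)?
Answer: 128/5 ≈ 25.600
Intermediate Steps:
M = 17 (M = -1*(-17) = 17)
L(b, q) = (1 + b)*(b + q)
(-8*20)*((-4 + 0)/(M + L(1, 3))) = (-8*20)*((-4 + 0)/(17 + (1 + 3 + 1² + 1*3))) = -(-640)/(17 + (1 + 3 + 1 + 3)) = -(-640)/(17 + 8) = -(-640)/25 = -160*(-4/25) = 128/5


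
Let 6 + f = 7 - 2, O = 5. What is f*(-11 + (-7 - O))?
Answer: 23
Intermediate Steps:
f = -1 (f = -6 + (7 - 2) = -6 + 5 = -1)
f*(-11 + (-7 - O)) = -(-11 + (-7 - 1*5)) = -(-11 + (-7 - 5)) = -(-11 - 12) = -1*(-23) = 23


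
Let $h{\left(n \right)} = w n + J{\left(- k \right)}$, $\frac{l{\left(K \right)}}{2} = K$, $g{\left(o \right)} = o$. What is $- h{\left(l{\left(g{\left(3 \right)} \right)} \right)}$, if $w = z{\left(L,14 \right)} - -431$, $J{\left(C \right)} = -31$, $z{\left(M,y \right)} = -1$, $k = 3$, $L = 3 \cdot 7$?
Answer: $-2549$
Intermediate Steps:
$L = 21$
$l{\left(K \right)} = 2 K$
$w = 430$ ($w = -1 - -431 = -1 + 431 = 430$)
$h{\left(n \right)} = -31 + 430 n$ ($h{\left(n \right)} = 430 n - 31 = -31 + 430 n$)
$- h{\left(l{\left(g{\left(3 \right)} \right)} \right)} = - (-31 + 430 \cdot 2 \cdot 3) = - (-31 + 430 \cdot 6) = - (-31 + 2580) = \left(-1\right) 2549 = -2549$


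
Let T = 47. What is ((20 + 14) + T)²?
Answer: 6561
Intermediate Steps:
((20 + 14) + T)² = ((20 + 14) + 47)² = (34 + 47)² = 81² = 6561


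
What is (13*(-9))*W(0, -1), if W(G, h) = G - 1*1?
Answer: 117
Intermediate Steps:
W(G, h) = -1 + G (W(G, h) = G - 1 = -1 + G)
(13*(-9))*W(0, -1) = (13*(-9))*(-1 + 0) = -117*(-1) = 117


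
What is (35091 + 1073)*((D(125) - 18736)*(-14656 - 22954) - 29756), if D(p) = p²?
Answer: 4230282236456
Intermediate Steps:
(35091 + 1073)*((D(125) - 18736)*(-14656 - 22954) - 29756) = (35091 + 1073)*((125² - 18736)*(-14656 - 22954) - 29756) = 36164*((15625 - 18736)*(-37610) - 29756) = 36164*(-3111*(-37610) - 29756) = 36164*(117004710 - 29756) = 36164*116974954 = 4230282236456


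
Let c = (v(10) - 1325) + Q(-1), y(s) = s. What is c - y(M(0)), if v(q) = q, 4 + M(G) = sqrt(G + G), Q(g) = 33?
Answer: -1278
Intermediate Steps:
M(G) = -4 + sqrt(2)*sqrt(G) (M(G) = -4 + sqrt(G + G) = -4 + sqrt(2*G) = -4 + sqrt(2)*sqrt(G))
c = -1282 (c = (10 - 1325) + 33 = -1315 + 33 = -1282)
c - y(M(0)) = -1282 - (-4 + sqrt(2)*sqrt(0)) = -1282 - (-4 + sqrt(2)*0) = -1282 - (-4 + 0) = -1282 - 1*(-4) = -1282 + 4 = -1278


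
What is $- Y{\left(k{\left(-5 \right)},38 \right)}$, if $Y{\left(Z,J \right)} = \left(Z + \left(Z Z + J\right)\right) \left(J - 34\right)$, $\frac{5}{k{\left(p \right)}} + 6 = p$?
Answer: $- \frac{18272}{121} \approx -151.01$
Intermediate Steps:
$k{\left(p \right)} = \frac{5}{-6 + p}$
$Y{\left(Z,J \right)} = \left(-34 + J\right) \left(J + Z + Z^{2}\right)$ ($Y{\left(Z,J \right)} = \left(Z + \left(Z^{2} + J\right)\right) \left(-34 + J\right) = \left(Z + \left(J + Z^{2}\right)\right) \left(-34 + J\right) = \left(J + Z + Z^{2}\right) \left(-34 + J\right) = \left(-34 + J\right) \left(J + Z + Z^{2}\right)$)
$- Y{\left(k{\left(-5 \right)},38 \right)} = - (38^{2} - 1292 - 34 \frac{5}{-6 - 5} - 34 \left(\frac{5}{-6 - 5}\right)^{2} + 38 \frac{5}{-6 - 5} + 38 \left(\frac{5}{-6 - 5}\right)^{2}) = - (1444 - 1292 - 34 \frac{5}{-11} - 34 \left(\frac{5}{-11}\right)^{2} + 38 \frac{5}{-11} + 38 \left(\frac{5}{-11}\right)^{2}) = - (1444 - 1292 - 34 \cdot 5 \left(- \frac{1}{11}\right) - 34 \left(5 \left(- \frac{1}{11}\right)\right)^{2} + 38 \cdot 5 \left(- \frac{1}{11}\right) + 38 \left(5 \left(- \frac{1}{11}\right)\right)^{2}) = - (1444 - 1292 - - \frac{170}{11} - 34 \left(- \frac{5}{11}\right)^{2} + 38 \left(- \frac{5}{11}\right) + 38 \left(- \frac{5}{11}\right)^{2}) = - (1444 - 1292 + \frac{170}{11} - \frac{850}{121} - \frac{190}{11} + 38 \cdot \frac{25}{121}) = - (1444 - 1292 + \frac{170}{11} - \frac{850}{121} - \frac{190}{11} + \frac{950}{121}) = \left(-1\right) \frac{18272}{121} = - \frac{18272}{121}$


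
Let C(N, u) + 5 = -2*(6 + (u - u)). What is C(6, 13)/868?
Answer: -17/868 ≈ -0.019585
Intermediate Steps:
C(N, u) = -17 (C(N, u) = -5 - 2*(6 + (u - u)) = -5 - 2*(6 + 0) = -5 - 2*6 = -5 - 12 = -17)
C(6, 13)/868 = -17/868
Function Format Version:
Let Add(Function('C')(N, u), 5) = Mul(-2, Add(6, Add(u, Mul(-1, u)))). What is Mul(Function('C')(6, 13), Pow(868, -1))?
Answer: Rational(-17, 868) ≈ -0.019585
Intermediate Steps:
Function('C')(N, u) = -17 (Function('C')(N, u) = Add(-5, Mul(-2, Add(6, Add(u, Mul(-1, u))))) = Add(-5, Mul(-2, Add(6, 0))) = Add(-5, Mul(-2, 6)) = Add(-5, -12) = -17)
Mul(Function('C')(6, 13), Pow(868, -1)) = Mul(-17, Pow(868, -1)) = Mul(-17, Rational(1, 868)) = Rational(-17, 868)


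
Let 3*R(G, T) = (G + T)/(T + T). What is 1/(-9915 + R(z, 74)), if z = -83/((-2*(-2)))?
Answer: -592/5869609 ≈ -0.00010086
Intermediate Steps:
z = -83/4 ≈ -20.750
R(G, T) = (G + T)/(6*T) (R(G, T) = ((G + T)/(T + T))/3 = ((G + T)/((2*T)))/3 = ((G + T)*(1/(2*T)))/3 = ((G + T)/(2*T))/3 = (G + T)/(6*T))
1/(-9915 + R(z, 74)) = 1/(-9915 + (1/6)*(-83/4 + 74)/74) = 1/(-9915 + (1/6)*(1/74)*(213/4)) = 1/(-9915 + 71/592) = 1/(-5869609/592) = -592/5869609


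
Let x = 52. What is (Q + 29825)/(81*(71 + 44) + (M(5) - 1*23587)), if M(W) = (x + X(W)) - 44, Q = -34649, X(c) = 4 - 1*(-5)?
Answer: 4824/14255 ≈ 0.33841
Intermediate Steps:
X(c) = 9 (X(c) = 4 + 5 = 9)
M(W) = 17 (M(W) = (52 + 9) - 44 = 61 - 44 = 17)
(Q + 29825)/(81*(71 + 44) + (M(5) - 1*23587)) = (-34649 + 29825)/(81*(71 + 44) + (17 - 1*23587)) = -4824/(81*115 + (17 - 23587)) = -4824/(9315 - 23570) = -4824/(-14255) = -4824*(-1/14255) = 4824/14255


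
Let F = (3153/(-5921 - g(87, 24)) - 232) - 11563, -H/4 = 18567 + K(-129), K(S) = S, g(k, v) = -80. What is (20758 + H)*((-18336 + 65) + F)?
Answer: 3102245071682/1947 ≈ 1.5933e+9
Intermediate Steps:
H = -73752 (H = -4*(18567 - 129) = -4*18438 = -73752)
F = -22965916/1947 (F = (3153/(-5921 - 1*(-80)) - 232) - 11563 = (3153/(-5921 + 80) - 232) - 11563 = (3153/(-5841) - 232) - 11563 = (3153*(-1/5841) - 232) - 11563 = (-1051/1947 - 232) - 11563 = -452755/1947 - 11563 = -22965916/1947 ≈ -11796.)
(20758 + H)*((-18336 + 65) + F) = (20758 - 73752)*((-18336 + 65) - 22965916/1947) = -52994*(-18271 - 22965916/1947) = -52994*(-58539553/1947) = 3102245071682/1947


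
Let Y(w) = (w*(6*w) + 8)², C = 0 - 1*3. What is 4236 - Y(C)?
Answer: 392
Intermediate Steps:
C = -3 (C = 0 - 3 = -3)
Y(w) = (8 + 6*w²)² (Y(w) = (6*w² + 8)² = (8 + 6*w²)²)
4236 - Y(C) = 4236 - 4*(4 + 3*(-3)²)² = 4236 - 4*(4 + 3*9)² = 4236 - 4*(4 + 27)² = 4236 - 4*31² = 4236 - 4*961 = 4236 - 1*3844 = 4236 - 3844 = 392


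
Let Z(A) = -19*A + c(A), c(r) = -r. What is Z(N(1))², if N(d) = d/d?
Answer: 400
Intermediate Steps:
N(d) = 1
Z(A) = -20*A (Z(A) = -19*A - A = -20*A)
Z(N(1))² = (-20*1)² = (-20)² = 400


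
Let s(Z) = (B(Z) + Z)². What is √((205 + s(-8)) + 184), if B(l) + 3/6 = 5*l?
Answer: √10965/2 ≈ 52.357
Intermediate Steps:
B(l) = -½ + 5*l
s(Z) = (-½ + 6*Z)² (s(Z) = ((-½ + 5*Z) + Z)² = (-½ + 6*Z)²)
√((205 + s(-8)) + 184) = √((205 + (-1 + 12*(-8))²/4) + 184) = √((205 + (-1 - 96)²/4) + 184) = √((205 + (¼)*(-97)²) + 184) = √((205 + (¼)*9409) + 184) = √((205 + 9409/4) + 184) = √(10229/4 + 184) = √(10965/4) = √10965/2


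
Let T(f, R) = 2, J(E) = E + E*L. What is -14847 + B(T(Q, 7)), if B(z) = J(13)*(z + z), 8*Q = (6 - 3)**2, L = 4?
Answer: -14587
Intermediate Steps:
J(E) = 5*E (J(E) = E + E*4 = E + 4*E = 5*E)
Q = 9/8 (Q = (6 - 3)**2/8 = (1/8)*3**2 = (1/8)*9 = 9/8 ≈ 1.1250)
B(z) = 130*z (B(z) = (5*13)*(z + z) = 65*(2*z) = 130*z)
-14847 + B(T(Q, 7)) = -14847 + 130*2 = -14847 + 260 = -14587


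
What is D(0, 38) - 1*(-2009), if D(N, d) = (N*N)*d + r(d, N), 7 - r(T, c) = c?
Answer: 2016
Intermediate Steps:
r(T, c) = 7 - c
D(N, d) = 7 - N + d*N² (D(N, d) = (N*N)*d + (7 - N) = N²*d + (7 - N) = d*N² + (7 - N) = 7 - N + d*N²)
D(0, 38) - 1*(-2009) = (7 - 1*0 + 38*0²) - 1*(-2009) = (7 + 0 + 38*0) + 2009 = (7 + 0 + 0) + 2009 = 7 + 2009 = 2016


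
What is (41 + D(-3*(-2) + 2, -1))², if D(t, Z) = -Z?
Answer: 1764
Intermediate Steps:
(41 + D(-3*(-2) + 2, -1))² = (41 - 1*(-1))² = (41 + 1)² = 42² = 1764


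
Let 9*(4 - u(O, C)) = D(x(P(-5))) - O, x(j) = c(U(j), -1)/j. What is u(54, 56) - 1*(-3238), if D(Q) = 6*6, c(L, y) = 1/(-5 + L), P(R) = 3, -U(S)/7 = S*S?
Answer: 3244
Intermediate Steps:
U(S) = -7*S² (U(S) = -7*S*S = -7*S²)
x(j) = 1/(j*(-5 - 7*j²)) (x(j) = 1/((-5 - 7*j²)*j) = 1/(j*(-5 - 7*j²)))
D(Q) = 36
u(O, C) = O/9 (u(O, C) = 4 - (36 - O)/9 = 4 + (-4 + O/9) = O/9)
u(54, 56) - 1*(-3238) = (⅑)*54 - 1*(-3238) = 6 + 3238 = 3244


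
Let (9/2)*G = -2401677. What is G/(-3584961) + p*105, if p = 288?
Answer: 36136584782/1194987 ≈ 30240.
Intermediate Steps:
G = -533706 (G = (2/9)*(-2401677) = -533706)
G/(-3584961) + p*105 = -533706/(-3584961) + 288*105 = -533706*(-1/3584961) + 30240 = 177902/1194987 + 30240 = 36136584782/1194987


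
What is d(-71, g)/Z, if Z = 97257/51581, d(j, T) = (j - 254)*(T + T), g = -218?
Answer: 7309027700/97257 ≈ 75152.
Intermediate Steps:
d(j, T) = 2*T*(-254 + j) (d(j, T) = (-254 + j)*(2*T) = 2*T*(-254 + j))
Z = 97257/51581 (Z = 97257*(1/51581) = 97257/51581 ≈ 1.8855)
d(-71, g)/Z = (2*(-218)*(-254 - 71))/(97257/51581) = (2*(-218)*(-325))*(51581/97257) = 141700*(51581/97257) = 7309027700/97257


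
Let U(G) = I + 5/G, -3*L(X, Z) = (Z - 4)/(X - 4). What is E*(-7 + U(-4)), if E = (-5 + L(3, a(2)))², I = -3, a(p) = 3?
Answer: -320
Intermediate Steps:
L(X, Z) = -(-4 + Z)/(3*(-4 + X)) (L(X, Z) = -(Z - 4)/(3*(X - 4)) = -(-4 + Z)/(3*(-4 + X)))
U(G) = -3 + 5/G
E = 256/9 (E = (-5 + (4 - 1*3)/(3*(-4 + 3)))² = (-5 + (⅓)*(4 - 3)/(-1))² = (-5 + (⅓)*(-1)*1)² = (-5 - ⅓)² = (-16/3)² = 256/9 ≈ 28.444)
E*(-7 + U(-4)) = 256*(-7 + (-3 + 5/(-4)))/9 = 256*(-7 + (-3 + 5*(-¼)))/9 = 256*(-7 + (-3 - 5/4))/9 = 256*(-7 - 17/4)/9 = (256/9)*(-45/4) = -320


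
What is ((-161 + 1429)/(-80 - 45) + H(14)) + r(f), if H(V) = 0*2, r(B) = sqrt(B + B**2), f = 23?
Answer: -1268/125 + 2*sqrt(138) ≈ 13.351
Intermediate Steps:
H(V) = 0
((-161 + 1429)/(-80 - 45) + H(14)) + r(f) = ((-161 + 1429)/(-80 - 45) + 0) + sqrt(23*(1 + 23)) = (1268/(-125) + 0) + sqrt(23*24) = (1268*(-1/125) + 0) + sqrt(552) = (-1268/125 + 0) + 2*sqrt(138) = -1268/125 + 2*sqrt(138)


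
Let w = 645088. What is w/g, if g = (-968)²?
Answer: 20159/29282 ≈ 0.68844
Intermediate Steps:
g = 937024
w/g = 645088/937024 = 645088*(1/937024) = 20159/29282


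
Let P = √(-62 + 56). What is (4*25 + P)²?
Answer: (100 + I*√6)² ≈ 9994.0 + 489.9*I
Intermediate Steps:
P = I*√6 (P = √(-6) = I*√6 ≈ 2.4495*I)
(4*25 + P)² = (4*25 + I*√6)² = (100 + I*√6)²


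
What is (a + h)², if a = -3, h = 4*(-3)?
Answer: 225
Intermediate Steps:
h = -12
(a + h)² = (-3 - 12)² = (-15)² = 225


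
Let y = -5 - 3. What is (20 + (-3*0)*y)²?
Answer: 400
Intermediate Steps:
y = -8
(20 + (-3*0)*y)² = (20 - 3*0*(-8))² = (20 + 0*(-8))² = (20 + 0)² = 20² = 400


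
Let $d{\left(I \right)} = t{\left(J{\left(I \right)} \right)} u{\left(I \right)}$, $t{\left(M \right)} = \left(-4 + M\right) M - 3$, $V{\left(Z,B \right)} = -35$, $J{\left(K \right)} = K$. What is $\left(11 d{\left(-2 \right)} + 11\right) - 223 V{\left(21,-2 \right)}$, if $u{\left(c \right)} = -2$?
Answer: $7618$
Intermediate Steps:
$t{\left(M \right)} = -3 + M \left(-4 + M\right)$ ($t{\left(M \right)} = M \left(-4 + M\right) - 3 = -3 + M \left(-4 + M\right)$)
$d{\left(I \right)} = 6 - 2 I^{2} + 8 I$ ($d{\left(I \right)} = \left(-3 + I^{2} - 4 I\right) \left(-2\right) = 6 - 2 I^{2} + 8 I$)
$\left(11 d{\left(-2 \right)} + 11\right) - 223 V{\left(21,-2 \right)} = \left(11 \left(6 - 2 \left(-2\right)^{2} + 8 \left(-2\right)\right) + 11\right) - -7805 = \left(11 \left(6 - 8 - 16\right) + 11\right) + 7805 = \left(11 \left(-18\right) + 11\right) + 7805 = \left(-198 + 11\right) + 7805 = -187 + 7805 = 7618$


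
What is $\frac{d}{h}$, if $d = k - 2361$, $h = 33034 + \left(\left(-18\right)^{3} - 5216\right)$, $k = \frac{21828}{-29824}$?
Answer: $- \frac{17609073}{163927616} \approx -0.10742$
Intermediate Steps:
$k = - \frac{5457}{7456}$ ($k = 21828 \left(- \frac{1}{29824}\right) = - \frac{5457}{7456} \approx -0.73189$)
$h = 21986$ ($h = 33034 - 11048 = 21986$)
$d = - \frac{17609073}{7456}$ ($d = - \frac{5457}{7456} - 2361 = - \frac{17609073}{7456} \approx -2361.7$)
$\frac{d}{h} = - \frac{17609073}{7456 \cdot 21986} = \left(- \frac{17609073}{7456}\right) \frac{1}{21986} = - \frac{17609073}{163927616}$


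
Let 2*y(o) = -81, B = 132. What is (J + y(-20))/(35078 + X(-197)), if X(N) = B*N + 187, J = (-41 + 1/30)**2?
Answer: 1473991/8334900 ≈ 0.17685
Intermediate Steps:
J = 1510441/900 (J = (-41 + 1/30)**2 = (-1229/30)**2 = 1510441/900 ≈ 1678.3)
y(o) = -81/2 (y(o) = (1/2)*(-81) = -81/2)
X(N) = 187 + 132*N (X(N) = 132*N + 187 = 187 + 132*N)
(J + y(-20))/(35078 + X(-197)) = (1510441/900 - 81/2)/(35078 + (187 + 132*(-197))) = 1473991/(900*(35078 + (187 - 26004))) = 1473991/(900*(35078 - 25817)) = (1473991/900)/9261 = (1473991/900)*(1/9261) = 1473991/8334900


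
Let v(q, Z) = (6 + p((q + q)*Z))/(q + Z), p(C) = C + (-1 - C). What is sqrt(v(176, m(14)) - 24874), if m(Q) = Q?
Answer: I*sqrt(35918018)/38 ≈ 157.71*I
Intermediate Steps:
p(C) = -1
v(q, Z) = 5/(Z + q) (v(q, Z) = (6 - 1)/(q + Z) = 5/(Z + q))
sqrt(v(176, m(14)) - 24874) = sqrt(5/(14 + 176) - 24874) = sqrt(5/190 - 24874) = sqrt(5*(1/190) - 24874) = sqrt(1/38 - 24874) = sqrt(-945211/38) = I*sqrt(35918018)/38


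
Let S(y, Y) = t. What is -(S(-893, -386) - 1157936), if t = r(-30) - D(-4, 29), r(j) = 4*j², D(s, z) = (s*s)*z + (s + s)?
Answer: 1154792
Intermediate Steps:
D(s, z) = 2*s + z*s² (D(s, z) = s²*z + 2*s = z*s² + 2*s = 2*s + z*s²)
t = 3144 (t = 4*(-30)² - (-4)*(2 - 4*29) = 4*900 - (-4)*(2 - 116) = 3600 - (-4)*(-114) = 3600 - 1*456 = 3600 - 456 = 3144)
S(y, Y) = 3144
-(S(-893, -386) - 1157936) = -(3144 - 1157936) = -1*(-1154792) = 1154792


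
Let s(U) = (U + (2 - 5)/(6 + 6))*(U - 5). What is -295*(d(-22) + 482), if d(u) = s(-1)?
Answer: -288805/2 ≈ -1.4440e+5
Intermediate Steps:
s(U) = (-5 + U)*(-¼ + U) (s(U) = (U - 3/12)*(-5 + U) = (U - 3*1/12)*(-5 + U) = (U - ¼)*(-5 + U) = (-¼ + U)*(-5 + U) = (-5 + U)*(-¼ + U))
d(u) = 15/2 (d(u) = 5/4 + (-1)² - 21/4*(-1) = 5/4 + 1 + 21/4 = 15/2)
-295*(d(-22) + 482) = -295*(15/2 + 482) = -295*979/2 = -288805/2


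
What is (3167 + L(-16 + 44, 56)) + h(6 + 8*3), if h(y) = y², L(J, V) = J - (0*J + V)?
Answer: 4039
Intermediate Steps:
L(J, V) = J - V (L(J, V) = J - (0 + V) = J - V)
(3167 + L(-16 + 44, 56)) + h(6 + 8*3) = (3167 + ((-16 + 44) - 1*56)) + (6 + 8*3)² = (3167 + (28 - 56)) + (6 + 24)² = (3167 - 28) + 30² = 3139 + 900 = 4039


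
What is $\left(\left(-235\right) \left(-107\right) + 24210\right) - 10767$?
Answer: $38588$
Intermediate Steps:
$\left(\left(-235\right) \left(-107\right) + 24210\right) - 10767 = \left(25145 + 24210\right) - 10767 = 49355 - 10767 = 38588$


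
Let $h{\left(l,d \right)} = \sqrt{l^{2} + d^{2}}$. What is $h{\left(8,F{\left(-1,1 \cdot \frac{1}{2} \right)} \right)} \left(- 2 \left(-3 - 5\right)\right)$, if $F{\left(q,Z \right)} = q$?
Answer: $16 \sqrt{65} \approx 129.0$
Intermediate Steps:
$h{\left(l,d \right)} = \sqrt{d^{2} + l^{2}}$
$h{\left(8,F{\left(-1,1 \cdot \frac{1}{2} \right)} \right)} \left(- 2 \left(-3 - 5\right)\right) = \sqrt{\left(-1\right)^{2} + 8^{2}} \left(- 2 \left(-3 - 5\right)\right) = \sqrt{1 + 64} \left(\left(-2\right) \left(-8\right)\right) = \sqrt{65} \cdot 16 = 16 \sqrt{65}$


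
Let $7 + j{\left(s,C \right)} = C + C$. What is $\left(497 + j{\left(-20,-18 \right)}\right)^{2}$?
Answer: $206116$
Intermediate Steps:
$j{\left(s,C \right)} = -7 + 2 C$ ($j{\left(s,C \right)} = -7 + \left(C + C\right) = -7 + 2 C$)
$\left(497 + j{\left(-20,-18 \right)}\right)^{2} = \left(497 + \left(-7 + 2 \left(-18\right)\right)\right)^{2} = \left(497 - 43\right)^{2} = 454^{2} = 206116$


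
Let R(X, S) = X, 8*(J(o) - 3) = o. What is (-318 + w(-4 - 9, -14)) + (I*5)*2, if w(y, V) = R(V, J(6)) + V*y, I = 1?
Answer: -140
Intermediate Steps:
J(o) = 3 + o/8
w(y, V) = V + V*y
(-318 + w(-4 - 9, -14)) + (I*5)*2 = (-318 - 14*(1 + (-4 - 9))) + (1*5)*2 = (-318 - 14*(1 - 13)) + 5*2 = (-318 - 14*(-12)) + 10 = (-318 + 168) + 10 = -150 + 10 = -140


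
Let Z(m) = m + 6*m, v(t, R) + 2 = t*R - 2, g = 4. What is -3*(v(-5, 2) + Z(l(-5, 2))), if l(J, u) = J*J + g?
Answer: -567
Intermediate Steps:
l(J, u) = 4 + J**2 (l(J, u) = J*J + 4 = J**2 + 4 = 4 + J**2)
v(t, R) = -4 + R*t (v(t, R) = -2 + (t*R - 2) = -2 + (R*t - 2) = -2 + (-2 + R*t) = -4 + R*t)
Z(m) = 7*m
-3*(v(-5, 2) + Z(l(-5, 2))) = -3*((-4 + 2*(-5)) + 7*(4 + (-5)**2)) = -3*((-4 - 10) + 7*(4 + 25)) = -3*(-14 + 7*29) = -3*(-14 + 203) = -3*189 = -567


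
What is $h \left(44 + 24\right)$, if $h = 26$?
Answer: $1768$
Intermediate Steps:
$h \left(44 + 24\right) = 26 \left(44 + 24\right) = 26 \cdot 68 = 1768$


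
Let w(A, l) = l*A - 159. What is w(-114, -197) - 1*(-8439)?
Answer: 30738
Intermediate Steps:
w(A, l) = -159 + A*l (w(A, l) = A*l - 159 = -159 + A*l)
w(-114, -197) - 1*(-8439) = (-159 - 114*(-197)) - 1*(-8439) = (-159 + 22458) + 8439 = 22299 + 8439 = 30738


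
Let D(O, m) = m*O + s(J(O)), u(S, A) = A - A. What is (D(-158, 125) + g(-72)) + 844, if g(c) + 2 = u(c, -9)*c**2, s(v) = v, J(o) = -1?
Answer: -18909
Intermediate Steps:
u(S, A) = 0
D(O, m) = -1 + O*m (D(O, m) = m*O - 1 = O*m - 1 = -1 + O*m)
g(c) = -2 (g(c) = -2 + 0*c**2 = -2 + 0 = -2)
(D(-158, 125) + g(-72)) + 844 = ((-1 - 158*125) - 2) + 844 = ((-1 - 19750) - 2) + 844 = (-19751 - 2) + 844 = -19753 + 844 = -18909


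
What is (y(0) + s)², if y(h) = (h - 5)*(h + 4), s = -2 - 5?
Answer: 729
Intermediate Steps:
s = -7
y(h) = (-5 + h)*(4 + h)
(y(0) + s)² = ((-20 + 0² - 1*0) - 7)² = ((-20 + 0 + 0) - 7)² = (-20 - 7)² = (-27)² = 729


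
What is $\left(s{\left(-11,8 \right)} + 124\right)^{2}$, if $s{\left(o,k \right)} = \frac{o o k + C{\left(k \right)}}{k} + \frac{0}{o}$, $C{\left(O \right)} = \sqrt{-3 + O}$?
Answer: $\frac{\left(1960 + \sqrt{5}\right)^{2}}{64} \approx 60162.0$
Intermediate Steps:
$s{\left(o,k \right)} = \frac{\sqrt{-3 + k} + k o^{2}}{k}$ ($s{\left(o,k \right)} = \frac{o o k + \sqrt{-3 + k}}{k} + \frac{0}{o} = \frac{o^{2} k + \sqrt{-3 + k}}{k} + 0 = \frac{k o^{2} + \sqrt{-3 + k}}{k} + 0 = \frac{\sqrt{-3 + k} + k o^{2}}{k} + 0 = \frac{\sqrt{-3 + k} + k o^{2}}{k}$)
$\left(s{\left(-11,8 \right)} + 124\right)^{2} = \left(\left(\left(-11\right)^{2} + \frac{\sqrt{-3 + 8}}{8}\right) + 124\right)^{2} = \left(\left(121 + \frac{\sqrt{5}}{8}\right) + 124\right)^{2} = \left(245 + \frac{\sqrt{5}}{8}\right)^{2}$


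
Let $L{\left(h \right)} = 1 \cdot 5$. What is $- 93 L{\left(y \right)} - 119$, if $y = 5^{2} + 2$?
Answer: $-584$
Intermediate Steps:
$y = 27$ ($y = 25 + 2 = 27$)
$L{\left(h \right)} = 5$
$- 93 L{\left(y \right)} - 119 = \left(-93\right) 5 - 119 = -465 - 119 = -584$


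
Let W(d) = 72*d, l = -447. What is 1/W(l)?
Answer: -1/32184 ≈ -3.1071e-5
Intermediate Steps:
1/W(l) = 1/(72*(-447)) = 1/(-32184) = -1/32184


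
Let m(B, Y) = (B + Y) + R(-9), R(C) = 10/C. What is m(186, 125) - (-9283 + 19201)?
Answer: -86473/9 ≈ -9608.1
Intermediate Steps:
m(B, Y) = -10/9 + B + Y (m(B, Y) = (B + Y) + 10/(-9) = (B + Y) + 10*(-⅑) = (B + Y) - 10/9 = -10/9 + B + Y)
m(186, 125) - (-9283 + 19201) = (-10/9 + 186 + 125) - (-9283 + 19201) = 2789/9 - 1*9918 = 2789/9 - 9918 = -86473/9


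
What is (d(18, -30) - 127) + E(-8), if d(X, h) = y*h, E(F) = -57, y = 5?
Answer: -334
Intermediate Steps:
d(X, h) = 5*h
(d(18, -30) - 127) + E(-8) = (5*(-30) - 127) - 57 = (-150 - 127) - 57 = -277 - 57 = -334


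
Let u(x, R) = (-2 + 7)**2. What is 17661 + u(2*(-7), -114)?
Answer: 17686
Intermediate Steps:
u(x, R) = 25 (u(x, R) = 5**2 = 25)
17661 + u(2*(-7), -114) = 17661 + 25 = 17686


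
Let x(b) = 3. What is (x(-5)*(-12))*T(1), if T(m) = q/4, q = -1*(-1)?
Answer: -9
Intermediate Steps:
q = 1
T(m) = ¼ (T(m) = 1/4 = 1*(¼) = ¼)
(x(-5)*(-12))*T(1) = (3*(-12))*(¼) = -36*¼ = -9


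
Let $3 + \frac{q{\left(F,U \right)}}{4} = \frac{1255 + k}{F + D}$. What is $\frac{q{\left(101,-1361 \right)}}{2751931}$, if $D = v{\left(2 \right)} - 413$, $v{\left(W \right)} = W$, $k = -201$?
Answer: $- \frac{128}{13759655} \approx -9.3026 \cdot 10^{-6}$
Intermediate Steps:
$D = -411$ ($D = 2 - 413 = -411$)
$q{\left(F,U \right)} = -12 + \frac{4216}{-411 + F}$ ($q{\left(F,U \right)} = -12 + 4 \frac{1255 - 201}{F - 411} = -12 + 4 \frac{1054}{-411 + F} = -12 + \frac{4216}{-411 + F}$)
$\frac{q{\left(101,-1361 \right)}}{2751931} = \frac{4 \frac{1}{-411 + 101} \left(2287 - 303\right)}{2751931} = \frac{4 \left(2287 - 303\right)}{-310} \cdot \frac{1}{2751931} = 4 \left(- \frac{1}{310}\right) 1984 \cdot \frac{1}{2751931} = \left(- \frac{128}{5}\right) \frac{1}{2751931} = - \frac{128}{13759655}$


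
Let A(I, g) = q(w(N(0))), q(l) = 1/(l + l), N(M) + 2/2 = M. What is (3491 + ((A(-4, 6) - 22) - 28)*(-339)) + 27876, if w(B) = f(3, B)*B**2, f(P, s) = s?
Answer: 96973/2 ≈ 48487.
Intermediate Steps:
N(M) = -1 + M
w(B) = B**3 (w(B) = B*B**2 = B**3)
q(l) = 1/(2*l)
A(I, g) = -1/2 (A(I, g) = 1/(2*((-1 + 0)**3)) = 1/(2*((-1)**3)) = (1/2)/(-1) = (1/2)*(-1) = -1/2)
(3491 + ((A(-4, 6) - 22) - 28)*(-339)) + 27876 = (3491 + ((-1/2 - 22) - 28)*(-339)) + 27876 = (3491 + (-45/2 - 28)*(-339)) + 27876 = (3491 - 101/2*(-339)) + 27876 = (3491 + 34239/2) + 27876 = 41221/2 + 27876 = 96973/2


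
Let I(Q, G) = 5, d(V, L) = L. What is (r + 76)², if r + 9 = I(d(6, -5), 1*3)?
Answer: 5184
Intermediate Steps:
r = -4 (r = -9 + 5 = -4)
(r + 76)² = (-4 + 76)² = 72² = 5184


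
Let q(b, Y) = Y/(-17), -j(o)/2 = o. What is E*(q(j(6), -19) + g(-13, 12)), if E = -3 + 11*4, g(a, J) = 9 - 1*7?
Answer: 2173/17 ≈ 127.82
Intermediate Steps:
j(o) = -2*o
g(a, J) = 2 (g(a, J) = 9 - 7 = 2)
q(b, Y) = -Y/17 (q(b, Y) = Y*(-1/17) = -Y/17)
E = 41 (E = -3 + 44 = 41)
E*(q(j(6), -19) + g(-13, 12)) = 41*(-1/17*(-19) + 2) = 41*(19/17 + 2) = 41*(53/17) = 2173/17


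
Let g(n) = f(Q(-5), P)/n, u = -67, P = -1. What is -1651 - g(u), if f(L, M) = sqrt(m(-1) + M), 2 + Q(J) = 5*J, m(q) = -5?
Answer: -1651 + I*sqrt(6)/67 ≈ -1651.0 + 0.03656*I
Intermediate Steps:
Q(J) = -2 + 5*J
f(L, M) = sqrt(-5 + M)
g(n) = I*sqrt(6)/n (g(n) = sqrt(-5 - 1)/n = sqrt(-6)/n = (I*sqrt(6))/n = I*sqrt(6)/n)
-1651 - g(u) = -1651 - I*sqrt(6)/(-67) = -1651 - I*sqrt(6)*(-1)/67 = -1651 - (-1)*I*sqrt(6)/67 = -1651 + I*sqrt(6)/67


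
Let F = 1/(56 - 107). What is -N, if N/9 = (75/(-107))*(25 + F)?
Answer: 286650/1819 ≈ 157.59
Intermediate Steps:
F = -1/51 (F = 1/(-51) = -1/51 ≈ -0.019608)
N = -286650/1819 (N = 9*((75/(-107))*(25 - 1/51)) = 9*((75*(-1/107))*(1274/51)) = 9*(-75/107*1274/51) = 9*(-31850/1819) = -286650/1819 ≈ -157.59)
-N = -1*(-286650/1819) = 286650/1819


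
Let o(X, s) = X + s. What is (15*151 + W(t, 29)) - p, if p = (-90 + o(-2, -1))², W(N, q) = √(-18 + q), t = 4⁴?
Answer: -6384 + √11 ≈ -6380.7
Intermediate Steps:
t = 256
p = 8649 (p = (-90 + (-2 - 1))² = (-90 - 3)² = (-93)² = 8649)
(15*151 + W(t, 29)) - p = (15*151 + √(-18 + 29)) - 1*8649 = (2265 + √11) - 8649 = -6384 + √11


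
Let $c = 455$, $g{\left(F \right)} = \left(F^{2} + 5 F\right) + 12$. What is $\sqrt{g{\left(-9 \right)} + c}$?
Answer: $\sqrt{503} \approx 22.428$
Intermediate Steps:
$g{\left(F \right)} = 12 + F^{2} + 5 F$
$\sqrt{g{\left(-9 \right)} + c} = \sqrt{\left(12 + \left(-9\right)^{2} + 5 \left(-9\right)\right) + 455} = \sqrt{\left(12 + 81 - 45\right) + 455} = \sqrt{48 + 455} = \sqrt{503}$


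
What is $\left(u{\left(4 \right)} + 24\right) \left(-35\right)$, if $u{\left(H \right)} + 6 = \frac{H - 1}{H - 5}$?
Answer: $-525$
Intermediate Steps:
$u{\left(H \right)} = -6 + \frac{-1 + H}{-5 + H}$ ($u{\left(H \right)} = -6 + \frac{H - 1}{H - 5} = -6 + \frac{-1 + H}{-5 + H}$)
$\left(u{\left(4 \right)} + 24\right) \left(-35\right) = \left(\frac{29 - 20}{-5 + 4} + 24\right) \left(-35\right) = \left(\frac{29 - 20}{-1} + 24\right) \left(-35\right) = \left(\left(-1\right) 9 + 24\right) \left(-35\right) = \left(-9 + 24\right) \left(-35\right) = 15 \left(-35\right) = -525$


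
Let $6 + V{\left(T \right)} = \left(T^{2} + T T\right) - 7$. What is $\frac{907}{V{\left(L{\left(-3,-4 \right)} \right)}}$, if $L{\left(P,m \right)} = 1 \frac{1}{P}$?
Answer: $- \frac{8163}{115} \approx -70.983$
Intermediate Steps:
$L{\left(P,m \right)} = \frac{1}{P}$
$V{\left(T \right)} = -13 + 2 T^{2}$ ($V{\left(T \right)} = -6 - \left(7 - T^{2} - T T\right) = -6 + \left(\left(T^{2} + T^{2}\right) - 7\right) = -6 + \left(2 T^{2} - 7\right) = -6 + \left(-7 + 2 T^{2}\right) = -13 + 2 T^{2}$)
$\frac{907}{V{\left(L{\left(-3,-4 \right)} \right)}} = \frac{907}{-13 + 2 \left(\frac{1}{-3}\right)^{2}} = \frac{907}{-13 + 2 \left(- \frac{1}{3}\right)^{2}} = \frac{907}{-13 + 2 \cdot \frac{1}{9}} = \frac{907}{-13 + \frac{2}{9}} = \frac{907}{- \frac{115}{9}} = 907 \left(- \frac{9}{115}\right) = - \frac{8163}{115}$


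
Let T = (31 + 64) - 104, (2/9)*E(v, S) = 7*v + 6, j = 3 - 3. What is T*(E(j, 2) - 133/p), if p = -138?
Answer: -11577/46 ≈ -251.67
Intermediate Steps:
j = 0
E(v, S) = 27 + 63*v/2 (E(v, S) = 9*(7*v + 6)/2 = 9*(6 + 7*v)/2 = 27 + 63*v/2)
T = -9 (T = 95 - 104 = -9)
T*(E(j, 2) - 133/p) = -9*((27 + (63/2)*0) - 133/(-138)) = -9*((27 + 0) - 133*(-1/138)) = -9*(27 + 133/138) = -9*3859/138 = -11577/46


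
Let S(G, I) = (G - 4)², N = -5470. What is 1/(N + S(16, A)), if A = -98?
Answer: -1/5326 ≈ -0.00018776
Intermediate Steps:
S(G, I) = (-4 + G)²
1/(N + S(16, A)) = 1/(-5470 + (-4 + 16)²) = 1/(-5470 + 12²) = 1/(-5470 + 144) = 1/(-5326) = -1/5326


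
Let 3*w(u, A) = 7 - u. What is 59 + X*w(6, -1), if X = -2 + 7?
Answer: 182/3 ≈ 60.667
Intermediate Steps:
w(u, A) = 7/3 - u/3 (w(u, A) = (7 - u)/3 = 7/3 - u/3)
X = 5
59 + X*w(6, -1) = 59 + 5*(7/3 - ⅓*6) = 59 + 5*(7/3 - 2) = 59 + 5*(⅓) = 59 + 5/3 = 182/3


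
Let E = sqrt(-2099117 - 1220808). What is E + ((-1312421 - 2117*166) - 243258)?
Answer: -1907101 + 5*I*sqrt(132797) ≈ -1.9071e+6 + 1822.1*I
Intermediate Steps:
E = 5*I*sqrt(132797) (E = sqrt(-3319925) = 5*I*sqrt(132797) ≈ 1822.1*I)
E + ((-1312421 - 2117*166) - 243258) = 5*I*sqrt(132797) + ((-1312421 - 2117*166) - 243258) = 5*I*sqrt(132797) + ((-1312421 - 351422) - 243258) = 5*I*sqrt(132797) + (-1663843 - 243258) = 5*I*sqrt(132797) - 1907101 = -1907101 + 5*I*sqrt(132797)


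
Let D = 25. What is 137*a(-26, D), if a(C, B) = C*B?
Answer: -89050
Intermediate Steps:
a(C, B) = B*C
137*a(-26, D) = 137*(25*(-26)) = 137*(-650) = -89050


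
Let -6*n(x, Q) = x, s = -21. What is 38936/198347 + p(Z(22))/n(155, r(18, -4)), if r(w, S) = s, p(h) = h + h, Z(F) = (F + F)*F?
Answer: -2297963672/30743785 ≈ -74.746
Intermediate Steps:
Z(F) = 2*F² (Z(F) = (2*F)*F = 2*F²)
p(h) = 2*h
r(w, S) = -21
n(x, Q) = -x/6
38936/198347 + p(Z(22))/n(155, r(18, -4)) = 38936/198347 + (2*(2*22²))/((-⅙*155)) = 38936*(1/198347) + (2*(2*484))/(-155/6) = 38936/198347 + (2*968)*(-6/155) = 38936/198347 + 1936*(-6/155) = 38936/198347 - 11616/155 = -2297963672/30743785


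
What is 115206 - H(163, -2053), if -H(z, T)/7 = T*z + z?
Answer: -2226126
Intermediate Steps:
H(z, T) = -7*z - 7*T*z (H(z, T) = -7*(T*z + z) = -7*(z + T*z) = -7*z - 7*T*z)
115206 - H(163, -2053) = 115206 - (-7)*163*(1 - 2053) = 115206 - (-7)*163*(-2052) = 115206 - 1*2341332 = 115206 - 2341332 = -2226126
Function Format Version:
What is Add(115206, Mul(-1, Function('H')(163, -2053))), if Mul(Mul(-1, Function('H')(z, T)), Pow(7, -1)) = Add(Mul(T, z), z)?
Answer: -2226126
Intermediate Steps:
Function('H')(z, T) = Add(Mul(-7, z), Mul(-7, T, z)) (Function('H')(z, T) = Mul(-7, Add(Mul(T, z), z)) = Mul(-7, Add(z, Mul(T, z))) = Add(Mul(-7, z), Mul(-7, T, z)))
Add(115206, Mul(-1, Function('H')(163, -2053))) = Add(115206, Mul(-1, Mul(-7, 163, Add(1, -2053)))) = Add(115206, Mul(-1, Mul(-7, 163, -2052))) = Add(115206, Mul(-1, 2341332)) = Add(115206, -2341332) = -2226126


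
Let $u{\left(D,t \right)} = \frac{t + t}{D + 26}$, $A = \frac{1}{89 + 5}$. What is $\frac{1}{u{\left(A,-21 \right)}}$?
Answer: $- \frac{815}{1316} \approx -0.6193$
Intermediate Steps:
$A = \frac{1}{94} \approx 0.010638$
$u{\left(D,t \right)} = \frac{2 t}{26 + D}$
$\frac{1}{u{\left(A,-21 \right)}} = \frac{1}{2 \left(-21\right) \frac{1}{26 + \frac{1}{94}}} = \frac{1}{2 \left(-21\right) \frac{1}{\frac{2445}{94}}} = \frac{1}{2 \left(-21\right) \frac{94}{2445}} = \frac{1}{- \frac{1316}{815}} = - \frac{815}{1316}$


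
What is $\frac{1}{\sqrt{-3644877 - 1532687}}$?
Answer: $- \frac{i \sqrt{1294391}}{2588782} \approx - 0.00043948 i$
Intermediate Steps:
$\frac{1}{\sqrt{-3644877 - 1532687}} = \frac{1}{\sqrt{-5177564}} = \frac{1}{2 i \sqrt{1294391}} = - \frac{i \sqrt{1294391}}{2588782}$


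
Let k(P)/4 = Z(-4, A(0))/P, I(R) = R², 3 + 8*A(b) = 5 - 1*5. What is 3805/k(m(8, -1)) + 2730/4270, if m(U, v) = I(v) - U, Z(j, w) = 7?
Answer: -231949/244 ≈ -950.61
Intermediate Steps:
A(b) = -3/8 (A(b) = -3/8 + (5 - 1*5)/8 = -3/8 + (5 - 5)/8 = -3/8 + (⅛)*0 = -3/8 + 0 = -3/8)
m(U, v) = v² - U
k(P) = 28/P (k(P) = 4*(7/P) = 28/P)
3805/k(m(8, -1)) + 2730/4270 = 3805/((28/((-1)² - 1*8))) + 2730/4270 = 3805/((28/(1 - 8))) + 2730*(1/4270) = 3805/((28/(-7))) + 39/61 = 3805/((28*(-⅐))) + 39/61 = 3805/(-4) + 39/61 = 3805*(-¼) + 39/61 = -3805/4 + 39/61 = -231949/244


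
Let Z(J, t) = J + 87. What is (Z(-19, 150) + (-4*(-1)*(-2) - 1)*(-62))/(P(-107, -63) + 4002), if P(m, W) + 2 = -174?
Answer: 313/1913 ≈ 0.16362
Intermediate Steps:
P(m, W) = -176 (P(m, W) = -2 - 174 = -176)
Z(J, t) = 87 + J
(Z(-19, 150) + (-4*(-1)*(-2) - 1)*(-62))/(P(-107, -63) + 4002) = ((87 - 19) + (-4*(-1)*(-2) - 1)*(-62))/(-176 + 4002) = (68 + (4*(-2) - 1)*(-62))/3826 = (68 + (-8 - 1)*(-62))*(1/3826) = (68 - 9*(-62))*(1/3826) = (68 + 558)*(1/3826) = 626*(1/3826) = 313/1913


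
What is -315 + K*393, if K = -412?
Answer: -162231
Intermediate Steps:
-315 + K*393 = -315 - 412*393 = -315 - 161916 = -162231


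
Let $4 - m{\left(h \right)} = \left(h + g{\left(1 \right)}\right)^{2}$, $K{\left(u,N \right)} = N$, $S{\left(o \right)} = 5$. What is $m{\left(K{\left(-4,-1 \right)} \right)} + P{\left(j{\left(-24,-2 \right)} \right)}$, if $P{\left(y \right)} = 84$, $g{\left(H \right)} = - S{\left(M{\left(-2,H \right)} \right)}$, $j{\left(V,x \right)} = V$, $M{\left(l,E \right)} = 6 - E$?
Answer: $52$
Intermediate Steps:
$g{\left(H \right)} = -5$ ($g{\left(H \right)} = \left(-1\right) 5 = -5$)
$m{\left(h \right)} = 4 - \left(-5 + h\right)^{2}$ ($m{\left(h \right)} = 4 - \left(h - 5\right)^{2} = 4 - \left(-5 + h\right)^{2}$)
$m{\left(K{\left(-4,-1 \right)} \right)} + P{\left(j{\left(-24,-2 \right)} \right)} = \left(4 - \left(-5 - 1\right)^{2}\right) + 84 = \left(4 - \left(-6\right)^{2}\right) + 84 = \left(4 - 36\right) + 84 = -32 + 84 = 52$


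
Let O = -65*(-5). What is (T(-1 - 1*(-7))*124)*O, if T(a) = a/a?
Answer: 40300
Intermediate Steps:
T(a) = 1
O = 325
(T(-1 - 1*(-7))*124)*O = (1*124)*325 = 124*325 = 40300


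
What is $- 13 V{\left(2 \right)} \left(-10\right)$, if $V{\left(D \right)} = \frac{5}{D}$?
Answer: $325$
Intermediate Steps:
$- 13 V{\left(2 \right)} \left(-10\right) = - 13 \cdot \frac{5}{2} \left(-10\right) = - 13 \cdot 5 \cdot \frac{1}{2} \left(-10\right) = \left(-13\right) \frac{5}{2} \left(-10\right) = \left(- \frac{65}{2}\right) \left(-10\right) = 325$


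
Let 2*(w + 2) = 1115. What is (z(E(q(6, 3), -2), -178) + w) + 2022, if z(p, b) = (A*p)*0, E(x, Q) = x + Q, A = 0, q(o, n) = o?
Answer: 5155/2 ≈ 2577.5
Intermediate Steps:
w = 1111/2 (w = -2 + (1/2)*1115 = -2 + 1115/2 = 1111/2 ≈ 555.50)
E(x, Q) = Q + x
z(p, b) = 0 (z(p, b) = (0*p)*0 = 0*0 = 0)
(z(E(q(6, 3), -2), -178) + w) + 2022 = (0 + 1111/2) + 2022 = 1111/2 + 2022 = 5155/2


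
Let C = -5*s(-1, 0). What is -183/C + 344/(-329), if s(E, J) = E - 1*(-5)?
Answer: 53327/6580 ≈ 8.1044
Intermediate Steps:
s(E, J) = 5 + E (s(E, J) = E + 5 = 5 + E)
C = -20 (C = -5*(5 - 1) = -5*4 = -20)
-183/C + 344/(-329) = -183/(-20) + 344/(-329) = -183*(-1/20) + 344*(-1/329) = 183/20 - 344/329 = 53327/6580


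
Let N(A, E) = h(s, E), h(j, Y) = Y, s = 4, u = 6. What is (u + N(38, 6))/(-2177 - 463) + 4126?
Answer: 907719/220 ≈ 4126.0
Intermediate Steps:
N(A, E) = E
(u + N(38, 6))/(-2177 - 463) + 4126 = (6 + 6)/(-2177 - 463) + 4126 = 12/(-2640) + 4126 = 12*(-1/2640) + 4126 = -1/220 + 4126 = 907719/220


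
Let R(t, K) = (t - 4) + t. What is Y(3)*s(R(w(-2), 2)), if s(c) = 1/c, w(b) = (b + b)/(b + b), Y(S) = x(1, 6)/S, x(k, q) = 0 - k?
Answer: 1/6 ≈ 0.16667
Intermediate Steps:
x(k, q) = -k
Y(S) = -1/S (Y(S) = (-1*1)/S = -1/S)
w(b) = 1 (w(b) = (2*b)/((2*b)) = (2*b)*(1/(2*b)) = 1)
R(t, K) = -4 + 2*t (R(t, K) = (-4 + t) + t = -4 + 2*t)
Y(3)*s(R(w(-2), 2)) = (-1/3)/(-4 + 2*1) = (-1*1/3)/(-4 + 2) = -1/3/(-2) = -1/3*(-1/2) = 1/6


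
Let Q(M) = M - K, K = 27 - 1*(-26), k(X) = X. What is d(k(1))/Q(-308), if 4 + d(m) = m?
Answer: 3/361 ≈ 0.0083102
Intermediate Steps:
d(m) = -4 + m
K = 53 (K = 27 + 26 = 53)
Q(M) = -53 + M (Q(M) = M - 1*53 = M - 53 = -53 + M)
d(k(1))/Q(-308) = (-4 + 1)/(-53 - 308) = -3/(-361) = -3*(-1/361) = 3/361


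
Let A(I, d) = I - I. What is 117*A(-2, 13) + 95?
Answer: 95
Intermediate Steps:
A(I, d) = 0
117*A(-2, 13) + 95 = 117*0 + 95 = 0 + 95 = 95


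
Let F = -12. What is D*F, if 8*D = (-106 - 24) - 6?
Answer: 204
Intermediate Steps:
D = -17 (D = ((-106 - 24) - 6)/8 = (-130 - 6)/8 = (1/8)*(-136) = -17)
D*F = -17*(-12) = 204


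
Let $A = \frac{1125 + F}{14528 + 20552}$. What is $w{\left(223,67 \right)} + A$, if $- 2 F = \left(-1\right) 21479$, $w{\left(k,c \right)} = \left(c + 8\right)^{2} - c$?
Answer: $\frac{389973009}{70160} \approx 5558.3$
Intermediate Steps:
$w{\left(k,c \right)} = \left(8 + c\right)^{2} - c$
$F = \frac{21479}{2}$ ($F = - \frac{\left(-1\right) 21479}{2} = \left(- \frac{1}{2}\right) \left(-21479\right) = \frac{21479}{2} \approx 10740.0$)
$A = \frac{23729}{70160}$ ($A = \frac{1125 + \frac{21479}{2}}{14528 + 20552} = \frac{23729}{2 \cdot 35080} = \frac{23729}{2} \cdot \frac{1}{35080} = \frac{23729}{70160} \approx 0.33821$)
$w{\left(223,67 \right)} + A = \left(\left(8 + 67\right)^{2} - 67\right) + \frac{23729}{70160} = \left(75^{2} - 67\right) + \frac{23729}{70160} = \left(5625 - 67\right) + \frac{23729}{70160} = 5558 + \frac{23729}{70160} = \frac{389973009}{70160}$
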